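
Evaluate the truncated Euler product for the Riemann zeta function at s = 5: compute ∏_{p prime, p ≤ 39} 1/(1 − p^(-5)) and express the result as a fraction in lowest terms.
∏ = 132487865367718741281556988782580603348847966827605/127769623698019954360176628845208514576475652988928

The primes p ≤ 39 are [2, 3, 5, 7, 11, 13, 17, 19, 23, 29, 31, 37]. For each prime, (1 − 1/p^5)^(-1) = p^5 / (p^5 − 1). The product is (1 − 1/2^5)^(-1), (1 − 1/3^5)^(-1), (1 − 1/5^5)^(-1), (1 − 1/7^5)^(-1), (1 − 1/11^5)^(-1), (1 − 1/13^5)^(-1), (1 − 1/17^5)^(-1), (1 − 1/19^5)^(-1), (1 − 1/23^5)^(-1), (1 − 1/29^5)^(-1), (1 − 1/31^5)^(-1), (1 − 1/37^5)^(-1) = ∏ p^5 / (p^5 − 1) = 132487865367718741281556988782580603348847966827605/127769623698019954360176628845208514576475652988928.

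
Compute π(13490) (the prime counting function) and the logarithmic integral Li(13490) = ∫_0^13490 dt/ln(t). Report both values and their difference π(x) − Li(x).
π(13490) = 1599;  Li(13490) ≈ 1618.73;  π(x) − Li(x) ≈ -19.73.

Direct count of primes ≤ 13490 gives π(13490) = 1599. Numerical evaluation of the logarithmic integral gives Li(13490) ≈ 1618.73. The difference π(x) − Li(x) ≈ -19.73 is typically negative for small/moderate x (Li(x) overestimates), though Littlewood's theorem shows this sign changes infinitely often.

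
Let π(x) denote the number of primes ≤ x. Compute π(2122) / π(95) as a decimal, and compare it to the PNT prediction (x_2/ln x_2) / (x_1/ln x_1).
π(2122)/π(95) = 319/24 ≈ 13.2917;  PNT prediction ≈ 13.2791.

π(95) = 24 and π(2122) = 319, so π(2122)/π(95) ≈ 13.2917. The PNT-predicted ratio is (2122/ln(2122)) / (95/ln(95)) ≈ 13.2791. The two agree to within a few percent, as expected.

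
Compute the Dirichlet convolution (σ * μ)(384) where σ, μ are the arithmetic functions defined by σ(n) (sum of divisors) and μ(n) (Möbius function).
(σ * μ)(384) = 384

Divisors of 384: [1, 2, 3, 4, 6, 8, 12, 16, 24, 32, 48, 64, 96, 128, 192, 384]. For each d | 384:
  d = 1: σ(1) · μ(384/1) = 1 · 0 = 0
  d = 2: σ(2) · μ(384/2) = 3 · 0 = 0
  d = 3: σ(3) · μ(384/3) = 4 · 0 = 0
  d = 4: σ(4) · μ(384/4) = 7 · 0 = 0
  d = 6: σ(6) · μ(384/6) = 12 · 0 = 0
  d = 8: σ(8) · μ(384/8) = 15 · 0 = 0
  d = 12: σ(12) · μ(384/12) = 28 · 0 = 0
  d = 16: σ(16) · μ(384/16) = 31 · 0 = 0
  d = 24: σ(24) · μ(384/24) = 60 · 0 = 0
  d = 32: σ(32) · μ(384/32) = 63 · 0 = 0
  d = 48: σ(48) · μ(384/48) = 124 · 0 = 0
  d = 64: σ(64) · μ(384/64) = 127 · 1 = 127
  d = 96: σ(96) · μ(384/96) = 252 · 0 = 0
  d = 128: σ(128) · μ(384/128) = 255 · -1 = -255
  d = 192: σ(192) · μ(384/192) = 508 · -1 = -508
  d = 384: σ(384) · μ(384/384) = 1020 · 1 = 1020
Summing: (σ * μ)(384) = 0 + 0 + 0 + 0 + 0 + 0 + 0 + 0 + 0 + 0 + 0 + 127 + 0 + -255 + -508 + 1020 = 384.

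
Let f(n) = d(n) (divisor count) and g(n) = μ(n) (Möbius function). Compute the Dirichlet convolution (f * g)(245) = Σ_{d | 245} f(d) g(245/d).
(d * μ)(245) = 1

Divisors of 245: [1, 5, 7, 35, 49, 245]. For each d | 245:
  d = 1: d(1) · μ(245/1) = 1 · 0 = 0
  d = 5: d(5) · μ(245/5) = 2 · 0 = 0
  d = 7: d(7) · μ(245/7) = 2 · 1 = 2
  d = 35: d(35) · μ(245/35) = 4 · -1 = -4
  d = 49: d(49) · μ(245/49) = 3 · -1 = -3
  d = 245: d(245) · μ(245/245) = 6 · 1 = 6
Summing: (d * μ)(245) = 0 + 0 + 2 + -4 + -3 + 6 = 1.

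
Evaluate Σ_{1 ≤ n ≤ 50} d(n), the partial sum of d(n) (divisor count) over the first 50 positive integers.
Σ_{n ≤ 50} d(n) = 207

Compute d(n) for each 1 ≤ n ≤ 50: d(1) = 1, d(2) = 2, d(3) = 2, d(4) = 3, d(5) = 2, d(6) = 4, d(7) = 2, d(8) = 4, d(9) = 3, d(10) = 4, d(11) = 2, d(12) = 6, d(13) = 2, d(14) = 4, d(15) = 4, d(16) = 5, d(17) = 2, d(18) = 6, d(19) = 2, d(20) = 6, d(21) = 4, d(22) = 4, d(23) = 2, d(24) = 8, d(25) = 3, d(26) = 4, d(27) = 4, d(28) = 6, d(29) = 2, d(30) = 8, d(31) = 2, d(32) = 6, d(33) = 4, d(34) = 4, d(35) = 4, d(36) = 9, d(37) = 2, d(38) = 4, d(39) = 4, d(40) = 8, d(41) = 2, d(42) = 8, d(43) = 2, d(44) = 6, d(45) = 6, d(46) = 4, d(47) = 2, d(48) = 10, d(49) = 3, d(50) = 6. Summing all 50 values: 207. (Dirichlet's divisor formula: Σ_{n ≤ x} d(n) = x ln(x) + (2γ − 1) x + O(√x). For x = 50, the asymptotic estimate is ≈ 203.32.)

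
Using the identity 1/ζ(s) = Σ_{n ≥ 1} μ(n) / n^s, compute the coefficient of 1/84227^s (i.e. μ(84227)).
μ(84227) = 1

Factor n = 84227 = 11 · 13 · 19 · 31. μ(n) = 0 if any exponent ≥ 2 (not squarefree); otherwise μ(n) = (−1)^{ω(n)} where ω(n) is the number of distinct prime factors. Applying: μ(84227) = 1.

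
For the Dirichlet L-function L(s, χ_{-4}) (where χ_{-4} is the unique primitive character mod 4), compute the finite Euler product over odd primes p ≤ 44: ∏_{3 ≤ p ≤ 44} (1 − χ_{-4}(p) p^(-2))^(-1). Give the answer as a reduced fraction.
∏ = 11477831542914938630143/12524769798782976000000

The odd primes p ≤ 44 are [3, 5, 7, 11, 13, 17, 19, 23, 29, 31, 37, 41, 43]. For each, χ(p) = 1 if p ≡ 1 mod 4, χ(p) = −1 if p ≡ 3 mod 4. Taking (1 − χ(p)/p^2)^(-1) = p^2/(p^2 − χ(p)): (1 − (-1)/3^2)^(-1) · (1 − (1)/5^2)^(-1) · (1 − (-1)/7^2)^(-1) · (1 − (-1)/11^2)^(-1) · (1 − (1)/13^2)^(-1) · (1 − (1)/17^2)^(-1) · (1 − (-1)/19^2)^(-1) · (1 − (-1)/23^2)^(-1) · (1 − (1)/29^2)^(-1) · (1 − (-1)/31^2)^(-1) · (1 − (1)/37^2)^(-1) · (1 − (1)/41^2)^(-1) · (1 − (-1)/43^2)^(-1) = 11477831542914938630143/12524769798782976000000.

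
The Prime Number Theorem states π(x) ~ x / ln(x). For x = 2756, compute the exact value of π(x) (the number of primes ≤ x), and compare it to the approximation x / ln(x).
π(2756) = 402;  x/ln(x) ≈ 347.91;  relative error ≈ 13.45%.

Directly count primes up to 2756: π(2756) = 402. The PNT approximation gives 2756/ln(2756) ≈ 2756/7.92154 ≈ 347.91. Relative error (π(x) − x/ln(x)) / π(x) ≈ 13.45%; the approximation is known to undercount slightly (Li(x) is a better estimate).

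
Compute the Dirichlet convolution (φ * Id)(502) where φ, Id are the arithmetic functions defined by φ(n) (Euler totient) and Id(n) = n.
(φ * Id)(502) = 1503

Divisors of 502: [1, 2, 251, 502]. For each d | 502:
  d = 1: φ(1) · Id(502/1) = 1 · 502 = 502
  d = 2: φ(2) · Id(502/2) = 1 · 251 = 251
  d = 251: φ(251) · Id(502/251) = 250 · 2 = 500
  d = 502: φ(502) · Id(502/502) = 250 · 1 = 250
Summing: (φ * Id)(502) = 502 + 251 + 500 + 250 = 1503.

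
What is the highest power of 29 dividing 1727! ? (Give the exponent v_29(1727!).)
v_29(1727!) = 61

Legendre's formula: v_p(n!) = Σ_{k ≥ 1} ⌊n / p^k⌋. For p = 29, n = 1727, the terms are:
  ⌊1727/29^1⌋ = ⌊1727/29⌋ = 59
  ⌊1727/29^2⌋ = ⌊1727/841⌋ = 2
(the next term ⌊1727/29^3⌋ = 0, terminating the sum). Summing: v_29(1727!) = 59 + 2 = 61.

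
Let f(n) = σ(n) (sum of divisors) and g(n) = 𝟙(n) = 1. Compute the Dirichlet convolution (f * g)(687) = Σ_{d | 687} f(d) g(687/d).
(σ * 𝟙)(687) = 1155

Divisors of 687: [1, 3, 229, 687]. For each d | 687:
  d = 1: σ(1) · 𝟙(687/1) = 1 · 1 = 1
  d = 3: σ(3) · 𝟙(687/3) = 4 · 1 = 4
  d = 229: σ(229) · 𝟙(687/229) = 230 · 1 = 230
  d = 687: σ(687) · 𝟙(687/687) = 920 · 1 = 920
Summing: (σ * 𝟙)(687) = 1 + 4 + 230 + 920 = 1155.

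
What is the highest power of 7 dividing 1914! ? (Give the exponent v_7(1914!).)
v_7(1914!) = 317

Legendre's formula: v_p(n!) = Σ_{k ≥ 1} ⌊n / p^k⌋. For p = 7, n = 1914, the terms are:
  ⌊1914/7^1⌋ = ⌊1914/7⌋ = 273
  ⌊1914/7^2⌋ = ⌊1914/49⌋ = 39
  ⌊1914/7^3⌋ = ⌊1914/343⌋ = 5
(the next term ⌊1914/7^4⌋ = 0, terminating the sum). Summing: v_7(1914!) = 273 + 39 + 5 = 317.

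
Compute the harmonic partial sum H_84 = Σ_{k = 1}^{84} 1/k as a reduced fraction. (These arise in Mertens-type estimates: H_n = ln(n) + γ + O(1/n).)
H_84 = 3681181948368536301765969745576439759/734184632222154704090370027645633600

Direct summation: H_84 = 1 + 1/2 + ... + 1/84. The least common denominator is lcm(1, ..., 84) = 8076030954443701744994070304101969600; over this denominator the numerator is 8076030954443701744994070304101969600 + 4038015477221850872497035152050984800 + 2692010318147900581664690101367323200 + 2019007738610925436248517576025492400 + 1615206190888740348998814060820393920 + 1346005159073950290832345050683661600 + 1153718707777671677856295757728852800 + 1009503869305462718124258788012746200 + 897336772715966860554896700455774400 + 807603095444370174499407030410196960 + 734184632222154704090370027645633600 + 673002579536975145416172525341830800 + 621233150341823211153390023392459200 + 576859353888835838928147878864426400 + 538402063629580116332938020273464640 + 504751934652731359062129394006373100 + 475060644379041279117298253182468800 + 448668386357983430277448350227887200 + 425054260760194828683898437057998400 + 403801547722185087249703515205098480 + 384572902592557225952098585909617600 + 367092316111077352045185013822816800 + 351131780627987032391046534960955200 + 336501289768487572708086262670915400 + 323041238177748069799762812164078784 + 310616575170911605576695011696229600 + 299112257571988953518298900151924800 + 288429676944417919464073939432213200 + 278483826015300060172209320831102400 + 269201031814790058166469010136732320 + 260517127562700056290131300132321600 + 252375967326365679531064697003186550 + 244728210740718234696790009215211200 + 237530322189520639558649126591234400 + 230743741555534335571259151545770560 + 224334193178991715138724175113943600 + 218271106876856803918758656867620800 + 212527130380097414341949218528999200 + 207077716780607737051130007797486400 + 201900773861092543624851757602549240 + 196976364742529310853513909856145600 + 192286451296278612976049292954808800 + 187814673359155854534745821025627200 + 183546158055538676022592506911408400 + 179467354543193372110979340091154880 + 175565890313993516195523267480477600 + 171830445839227696702001495831956800 + 168250644884243786354043131335457700 + 164816958253953096836613679675550400 + 161520619088874034899881406082039392 + 158353548126347093039099417727489600 + 155308287585455802788347505848114800 + 152377942536673617830076798190603200 + 149556128785994476759149450075962400 + 146836926444430940818074005529126720 + 144214838472208959732036969716106600 + 141684753586731609561299479019332800 + 139241913007650030086104660415551200 + 136881880583791554999899496679694400 + 134600515907395029083234505068366160 + 132393950072847569590066726296753600 + 130258563781350028145065650066160800 + 128190967530852408650699528636539200 + 126187983663182839765532348501593275 + 124246630068364642230678004678491840 + 122364105370359117348395004607605600 + 120537775439458234999911497076148800 + 118765161094760319779324563295617200 + 117043926875995677463682178320318400 + 115371870777767167785629575772885280 + 113746914851319742887240426818337600 + 112167096589495857569362087556971800 + 110630561019776736232795483617835200 + 109135553438428401959379328433810400 + 107680412725916023266587604054692928 + 106263565190048707170974609264499600 + 104883518888879243441481432520804800 + 103538858390303868525565003898743200 + 102228239929667110696127472203822400 + 100950386930546271812425878801274620 + 99704085857329651172766300050641600 + 98488182371264655426756954928072800 + 97301577764381948734868316916891200 + 96143225648139306488024646477404400 = 40493001432053899319425667201340837349, so H_84 = 40493001432053899319425667201340837349/8076030954443701744994070304101969600; reducing by gcd(40493001432053899319425667201340837349, 8076030954443701744994070304101969600) = 11 gives 3681181948368536301765969745576439759/734184632222154704090370027645633600 ≈ 5.01397. (The PNT-adjacent estimate ln(84) + γ ≈ 5.00803 matches within O(1/n).)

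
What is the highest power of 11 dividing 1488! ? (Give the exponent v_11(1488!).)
v_11(1488!) = 148

Legendre's formula: v_p(n!) = Σ_{k ≥ 1} ⌊n / p^k⌋. For p = 11, n = 1488, the terms are:
  ⌊1488/11^1⌋ = ⌊1488/11⌋ = 135
  ⌊1488/11^2⌋ = ⌊1488/121⌋ = 12
  ⌊1488/11^3⌋ = ⌊1488/1331⌋ = 1
(the next term ⌊1488/11^4⌋ = 0, terminating the sum). Summing: v_11(1488!) = 135 + 12 + 1 = 148.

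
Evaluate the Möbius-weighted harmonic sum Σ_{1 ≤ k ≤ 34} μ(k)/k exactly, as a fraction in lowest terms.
Σ μ(k)/k = -302679716/100280245065

Values of μ(k) for 1 ≤ k ≤ 34: μ(1) = 1, μ(2) = -1, μ(3) = -1, μ(5) = -1, μ(6) = 1, μ(7) = -1, μ(10) = 1, μ(11) = -1, μ(13) = -1, μ(14) = 1, μ(15) = 1, μ(17) = -1, μ(19) = -1, μ(21) = 1, μ(22) = 1, μ(23) = -1, μ(26) = 1, μ(29) = -1, μ(30) = -1, μ(31) = -1, μ(33) = 1, μ(34) = 1, with μ = 0 on non-squarefree integers. Summing μ(k)/k for k where μ(k) ≠ 0 gives -302679716/100280245065 ≈ -0.0030. (PNT ⟺ this sum → 0 as n → ∞.)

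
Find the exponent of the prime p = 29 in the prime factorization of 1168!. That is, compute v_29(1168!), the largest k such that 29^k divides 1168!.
v_29(1168!) = 41

Legendre's formula: v_p(n!) = Σ_{k ≥ 1} ⌊n / p^k⌋. For p = 29, n = 1168, the terms are:
  ⌊1168/29^1⌋ = ⌊1168/29⌋ = 40
  ⌊1168/29^2⌋ = ⌊1168/841⌋ = 1
(the next term ⌊1168/29^3⌋ = 0, terminating the sum). Summing: v_29(1168!) = 40 + 1 = 41.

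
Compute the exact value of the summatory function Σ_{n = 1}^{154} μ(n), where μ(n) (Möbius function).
Σ_{n ≤ 154} μ(n) = -2

Compute μ(n) for each 1 ≤ n ≤ 154: μ(1) = 1, μ(2) = -1, μ(3) = -1, μ(4) = 0, μ(5) = -1, μ(6) = 1, μ(7) = -1, μ(8) = 0, μ(9) = 0, μ(10) = 1, μ(11) = -1, μ(12) = 0, μ(13) = -1, μ(14) = 1, μ(15) = 1, μ(16) = 0, μ(17) = -1, μ(18) = 0, μ(19) = -1, μ(20) = 0, μ(21) = 1, μ(22) = 1, μ(23) = -1, μ(24) = 0, μ(25) = 0, μ(26) = 1, μ(27) = 0, μ(28) = 0, μ(29) = -1, μ(30) = -1, μ(31) = -1, μ(32) = 0, μ(33) = 1, μ(34) = 1, μ(35) = 1, μ(36) = 0, μ(37) = -1, μ(38) = 1, μ(39) = 1, μ(40) = 0, μ(41) = -1, μ(42) = -1, μ(43) = -1, μ(44) = 0, μ(45) = 0, μ(46) = 1, μ(47) = -1, μ(48) = 0, μ(49) = 0, μ(50) = 0, μ(51) = 1, μ(52) = 0, μ(53) = -1, μ(54) = 0, μ(55) = 1, μ(56) = 0, μ(57) = 1, μ(58) = 1, μ(59) = -1, μ(60) = 0, μ(61) = -1, μ(62) = 1, μ(63) = 0, μ(64) = 0, μ(65) = 1, μ(66) = -1, μ(67) = -1, μ(68) = 0, μ(69) = 1, μ(70) = -1, μ(71) = -1, μ(72) = 0, μ(73) = -1, μ(74) = 1, μ(75) = 0, μ(76) = 0, μ(77) = 1, μ(78) = -1, μ(79) = -1, μ(80) = 0, μ(81) = 0, μ(82) = 1, μ(83) = -1, μ(84) = 0, μ(85) = 1, μ(86) = 1, μ(87) = 1, μ(88) = 0, μ(89) = -1, μ(90) = 0, μ(91) = 1, μ(92) = 0, μ(93) = 1, μ(94) = 1, μ(95) = 1, μ(96) = 0, μ(97) = -1, μ(98) = 0, μ(99) = 0, μ(100) = 0, μ(101) = -1, μ(102) = -1, μ(103) = -1, μ(104) = 0, μ(105) = -1, μ(106) = 1, μ(107) = -1, μ(108) = 0, μ(109) = -1, μ(110) = -1, μ(111) = 1, μ(112) = 0, μ(113) = -1, μ(114) = -1, μ(115) = 1, μ(116) = 0, μ(117) = 0, μ(118) = 1, μ(119) = 1, μ(120) = 0, μ(121) = 0, μ(122) = 1, μ(123) = 1, μ(124) = 0, μ(125) = 0, μ(126) = 0, μ(127) = -1, μ(128) = 0, μ(129) = 1, μ(130) = -1, μ(131) = -1, μ(132) = 0, μ(133) = 1, μ(134) = 1, μ(135) = 0, μ(136) = 0, μ(137) = -1, μ(138) = -1, μ(139) = -1, μ(140) = 0, μ(141) = 1, μ(142) = 1, μ(143) = 1, μ(144) = 0, μ(145) = 1, μ(146) = 1, μ(147) = 0, μ(148) = 0, μ(149) = -1, μ(150) = 0, μ(151) = -1, μ(152) = 0, μ(153) = 0, μ(154) = -1. Summing all 154 values: -2. (Mertens function M(x) = Σ_{n ≤ x} μ(n); on average M(x) should be small (PNT ⟺ M(x) = o(x)).)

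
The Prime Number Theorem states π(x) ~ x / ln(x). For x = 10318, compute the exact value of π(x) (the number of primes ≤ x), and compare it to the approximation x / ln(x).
π(10318) = 1265;  x/ln(x) ≈ 1116.47;  relative error ≈ 11.74%.

Directly count primes up to 10318: π(10318) = 1265. The PNT approximation gives 10318/ln(10318) ≈ 10318/9.24165 ≈ 1116.47. Relative error (π(x) − x/ln(x)) / π(x) ≈ 11.74%; the approximation is known to undercount slightly (Li(x) is a better estimate).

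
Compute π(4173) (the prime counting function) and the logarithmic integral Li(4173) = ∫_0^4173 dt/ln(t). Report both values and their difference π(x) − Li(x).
π(4173) = 573;  Li(4173) ≈ 586.17;  π(x) − Li(x) ≈ -13.17.

Direct count of primes ≤ 4173 gives π(4173) = 573. Numerical evaluation of the logarithmic integral gives Li(4173) ≈ 586.17. The difference π(x) − Li(x) ≈ -13.17 is typically negative for small/moderate x (Li(x) overestimates), though Littlewood's theorem shows this sign changes infinitely often.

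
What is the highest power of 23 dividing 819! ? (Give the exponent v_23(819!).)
v_23(819!) = 36

Legendre's formula: v_p(n!) = Σ_{k ≥ 1} ⌊n / p^k⌋. For p = 23, n = 819, the terms are:
  ⌊819/23^1⌋ = ⌊819/23⌋ = 35
  ⌊819/23^2⌋ = ⌊819/529⌋ = 1
(the next term ⌊819/23^3⌋ = 0, terminating the sum). Summing: v_23(819!) = 35 + 1 = 36.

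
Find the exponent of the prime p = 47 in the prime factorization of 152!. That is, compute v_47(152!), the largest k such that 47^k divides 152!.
v_47(152!) = 3

Legendre's formula: v_p(n!) = Σ_{k ≥ 1} ⌊n / p^k⌋. For p = 47, n = 152, the terms are:
  ⌊152/47^1⌋ = ⌊152/47⌋ = 3
(the next term ⌊152/47^2⌋ = 0, terminating the sum). Summing: v_47(152!) = 3 = 3.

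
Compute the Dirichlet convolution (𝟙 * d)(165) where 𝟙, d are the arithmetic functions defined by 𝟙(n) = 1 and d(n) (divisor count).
(𝟙 * d)(165) = 27

Divisors of 165: [1, 3, 5, 11, 15, 33, 55, 165]. For each d | 165:
  d = 1: 𝟙(1) · d(165/1) = 1 · 8 = 8
  d = 3: 𝟙(3) · d(165/3) = 1 · 4 = 4
  d = 5: 𝟙(5) · d(165/5) = 1 · 4 = 4
  d = 11: 𝟙(11) · d(165/11) = 1 · 4 = 4
  d = 15: 𝟙(15) · d(165/15) = 1 · 2 = 2
  d = 33: 𝟙(33) · d(165/33) = 1 · 2 = 2
  d = 55: 𝟙(55) · d(165/55) = 1 · 2 = 2
  d = 165: 𝟙(165) · d(165/165) = 1 · 1 = 1
Summing: (𝟙 * d)(165) = 8 + 4 + 4 + 4 + 2 + 2 + 2 + 1 = 27.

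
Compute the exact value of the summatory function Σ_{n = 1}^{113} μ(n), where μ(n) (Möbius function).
Σ_{n ≤ 113} μ(n) = -5

Compute μ(n) for each 1 ≤ n ≤ 113: μ(1) = 1, μ(2) = -1, μ(3) = -1, μ(4) = 0, μ(5) = -1, μ(6) = 1, μ(7) = -1, μ(8) = 0, μ(9) = 0, μ(10) = 1, μ(11) = -1, μ(12) = 0, μ(13) = -1, μ(14) = 1, μ(15) = 1, μ(16) = 0, μ(17) = -1, μ(18) = 0, μ(19) = -1, μ(20) = 0, μ(21) = 1, μ(22) = 1, μ(23) = -1, μ(24) = 0, μ(25) = 0, μ(26) = 1, μ(27) = 0, μ(28) = 0, μ(29) = -1, μ(30) = -1, μ(31) = -1, μ(32) = 0, μ(33) = 1, μ(34) = 1, μ(35) = 1, μ(36) = 0, μ(37) = -1, μ(38) = 1, μ(39) = 1, μ(40) = 0, μ(41) = -1, μ(42) = -1, μ(43) = -1, μ(44) = 0, μ(45) = 0, μ(46) = 1, μ(47) = -1, μ(48) = 0, μ(49) = 0, μ(50) = 0, μ(51) = 1, μ(52) = 0, μ(53) = -1, μ(54) = 0, μ(55) = 1, μ(56) = 0, μ(57) = 1, μ(58) = 1, μ(59) = -1, μ(60) = 0, μ(61) = -1, μ(62) = 1, μ(63) = 0, μ(64) = 0, μ(65) = 1, μ(66) = -1, μ(67) = -1, μ(68) = 0, μ(69) = 1, μ(70) = -1, μ(71) = -1, μ(72) = 0, μ(73) = -1, μ(74) = 1, μ(75) = 0, μ(76) = 0, μ(77) = 1, μ(78) = -1, μ(79) = -1, μ(80) = 0, μ(81) = 0, μ(82) = 1, μ(83) = -1, μ(84) = 0, μ(85) = 1, μ(86) = 1, μ(87) = 1, μ(88) = 0, μ(89) = -1, μ(90) = 0, μ(91) = 1, μ(92) = 0, μ(93) = 1, μ(94) = 1, μ(95) = 1, μ(96) = 0, μ(97) = -1, μ(98) = 0, μ(99) = 0, μ(100) = 0, μ(101) = -1, μ(102) = -1, μ(103) = -1, μ(104) = 0, μ(105) = -1, μ(106) = 1, μ(107) = -1, μ(108) = 0, μ(109) = -1, μ(110) = -1, μ(111) = 1, μ(112) = 0, μ(113) = -1. Summing all 113 values: -5. (Mertens function M(x) = Σ_{n ≤ x} μ(n); on average M(x) should be small (PNT ⟺ M(x) = o(x)).)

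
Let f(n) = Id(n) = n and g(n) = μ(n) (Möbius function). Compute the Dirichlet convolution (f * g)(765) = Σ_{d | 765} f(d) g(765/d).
(Id * μ)(765) = 384

Divisors of 765: [1, 3, 5, 9, 15, 17, 45, 51, 85, 153, 255, 765]. For each d | 765:
  d = 1: Id(1) · μ(765/1) = 1 · 0 = 0
  d = 3: Id(3) · μ(765/3) = 3 · -1 = -3
  d = 5: Id(5) · μ(765/5) = 5 · 0 = 0
  d = 9: Id(9) · μ(765/9) = 9 · 1 = 9
  d = 15: Id(15) · μ(765/15) = 15 · 1 = 15
  d = 17: Id(17) · μ(765/17) = 17 · 0 = 0
  d = 45: Id(45) · μ(765/45) = 45 · -1 = -45
  d = 51: Id(51) · μ(765/51) = 51 · 1 = 51
  d = 85: Id(85) · μ(765/85) = 85 · 0 = 0
  d = 153: Id(153) · μ(765/153) = 153 · -1 = -153
  d = 255: Id(255) · μ(765/255) = 255 · -1 = -255
  d = 765: Id(765) · μ(765/765) = 765 · 1 = 765
Summing: (Id * μ)(765) = 0 + -3 + 0 + 9 + 15 + 0 + -45 + 51 + 0 + -153 + -255 + 765 = 384.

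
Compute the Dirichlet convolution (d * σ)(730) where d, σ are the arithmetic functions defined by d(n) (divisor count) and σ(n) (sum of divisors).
(d * σ)(730) = 3040

Divisors of 730: [1, 2, 5, 10, 73, 146, 365, 730]. For each d | 730:
  d = 1: d(1) · σ(730/1) = 1 · 1332 = 1332
  d = 2: d(2) · σ(730/2) = 2 · 444 = 888
  d = 5: d(5) · σ(730/5) = 2 · 222 = 444
  d = 10: d(10) · σ(730/10) = 4 · 74 = 296
  d = 73: d(73) · σ(730/73) = 2 · 18 = 36
  d = 146: d(146) · σ(730/146) = 4 · 6 = 24
  d = 365: d(365) · σ(730/365) = 4 · 3 = 12
  d = 730: d(730) · σ(730/730) = 8 · 1 = 8
Summing: (d * σ)(730) = 1332 + 888 + 444 + 296 + 36 + 24 + 12 + 8 = 3040.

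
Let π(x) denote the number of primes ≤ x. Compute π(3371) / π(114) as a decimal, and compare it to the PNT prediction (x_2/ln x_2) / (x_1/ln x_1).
π(3371)/π(114) = 475/30 ≈ 15.8333;  PNT prediction ≈ 17.2413.

π(114) = 30 and π(3371) = 475, so π(3371)/π(114) ≈ 15.8333. The PNT-predicted ratio is (3371/ln(3371)) / (114/ln(114)) ≈ 17.2413. The two agree to within a few percent, as expected.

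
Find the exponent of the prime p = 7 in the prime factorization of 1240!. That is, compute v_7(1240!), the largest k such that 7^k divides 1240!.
v_7(1240!) = 205

Legendre's formula: v_p(n!) = Σ_{k ≥ 1} ⌊n / p^k⌋. For p = 7, n = 1240, the terms are:
  ⌊1240/7^1⌋ = ⌊1240/7⌋ = 177
  ⌊1240/7^2⌋ = ⌊1240/49⌋ = 25
  ⌊1240/7^3⌋ = ⌊1240/343⌋ = 3
(the next term ⌊1240/7^4⌋ = 0, terminating the sum). Summing: v_7(1240!) = 177 + 25 + 3 = 205.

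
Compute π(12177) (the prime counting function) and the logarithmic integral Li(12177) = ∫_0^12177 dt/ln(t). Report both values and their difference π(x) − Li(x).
π(12177) = 1457;  Li(12177) ≈ 1479.93;  π(x) − Li(x) ≈ -22.93.

Direct count of primes ≤ 12177 gives π(12177) = 1457. Numerical evaluation of the logarithmic integral gives Li(12177) ≈ 1479.93. The difference π(x) − Li(x) ≈ -22.93 is typically negative for small/moderate x (Li(x) overestimates), though Littlewood's theorem shows this sign changes infinitely often.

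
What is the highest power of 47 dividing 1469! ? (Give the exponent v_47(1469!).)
v_47(1469!) = 31

Legendre's formula: v_p(n!) = Σ_{k ≥ 1} ⌊n / p^k⌋. For p = 47, n = 1469, the terms are:
  ⌊1469/47^1⌋ = ⌊1469/47⌋ = 31
(the next term ⌊1469/47^2⌋ = 0, terminating the sum). Summing: v_47(1469!) = 31 = 31.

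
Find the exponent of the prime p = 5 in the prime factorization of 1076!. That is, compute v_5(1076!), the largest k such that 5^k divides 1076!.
v_5(1076!) = 267

Legendre's formula: v_p(n!) = Σ_{k ≥ 1} ⌊n / p^k⌋. For p = 5, n = 1076, the terms are:
  ⌊1076/5^1⌋ = ⌊1076/5⌋ = 215
  ⌊1076/5^2⌋ = ⌊1076/25⌋ = 43
  ⌊1076/5^3⌋ = ⌊1076/125⌋ = 8
  ⌊1076/5^4⌋ = ⌊1076/625⌋ = 1
(the next term ⌊1076/5^5⌋ = 0, terminating the sum). Summing: v_5(1076!) = 215 + 43 + 8 + 1 = 267.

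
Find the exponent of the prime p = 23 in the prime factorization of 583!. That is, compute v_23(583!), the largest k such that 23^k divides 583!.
v_23(583!) = 26

Legendre's formula: v_p(n!) = Σ_{k ≥ 1} ⌊n / p^k⌋. For p = 23, n = 583, the terms are:
  ⌊583/23^1⌋ = ⌊583/23⌋ = 25
  ⌊583/23^2⌋ = ⌊583/529⌋ = 1
(the next term ⌊583/23^3⌋ = 0, terminating the sum). Summing: v_23(583!) = 25 + 1 = 26.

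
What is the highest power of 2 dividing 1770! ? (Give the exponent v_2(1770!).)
v_2(1770!) = 1763

Legendre's formula: v_p(n!) = Σ_{k ≥ 1} ⌊n / p^k⌋. For p = 2, n = 1770, the terms are:
  ⌊1770/2^1⌋ = ⌊1770/2⌋ = 885
  ⌊1770/2^2⌋ = ⌊1770/4⌋ = 442
  ⌊1770/2^3⌋ = ⌊1770/8⌋ = 221
  ⌊1770/2^4⌋ = ⌊1770/16⌋ = 110
  ⌊1770/2^5⌋ = ⌊1770/32⌋ = 55
  ⌊1770/2^6⌋ = ⌊1770/64⌋ = 27
  ⌊1770/2^7⌋ = ⌊1770/128⌋ = 13
  ⌊1770/2^8⌋ = ⌊1770/256⌋ = 6
  ⌊1770/2^9⌋ = ⌊1770/512⌋ = 3
  ⌊1770/2^10⌋ = ⌊1770/1024⌋ = 1
(the next term ⌊1770/2^11⌋ = 0, terminating the sum). Summing: v_2(1770!) = 885 + 442 + 221 + 110 + 55 + 27 + 13 + 6 + 3 + 1 = 1763.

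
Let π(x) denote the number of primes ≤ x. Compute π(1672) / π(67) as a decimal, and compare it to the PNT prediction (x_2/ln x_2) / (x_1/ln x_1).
π(1672)/π(67) = 263/19 ≈ 13.8421;  PNT prediction ≈ 14.1380.

π(67) = 19 and π(1672) = 263, so π(1672)/π(67) ≈ 13.8421. The PNT-predicted ratio is (1672/ln(1672)) / (67/ln(67)) ≈ 14.1380. The two agree to within a few percent, as expected.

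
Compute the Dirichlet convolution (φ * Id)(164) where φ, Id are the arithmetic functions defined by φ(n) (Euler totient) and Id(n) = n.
(φ * Id)(164) = 648

Divisors of 164: [1, 2, 4, 41, 82, 164]. For each d | 164:
  d = 1: φ(1) · Id(164/1) = 1 · 164 = 164
  d = 2: φ(2) · Id(164/2) = 1 · 82 = 82
  d = 4: φ(4) · Id(164/4) = 2 · 41 = 82
  d = 41: φ(41) · Id(164/41) = 40 · 4 = 160
  d = 82: φ(82) · Id(164/82) = 40 · 2 = 80
  d = 164: φ(164) · Id(164/164) = 80 · 1 = 80
Summing: (φ * Id)(164) = 164 + 82 + 82 + 160 + 80 + 80 = 648.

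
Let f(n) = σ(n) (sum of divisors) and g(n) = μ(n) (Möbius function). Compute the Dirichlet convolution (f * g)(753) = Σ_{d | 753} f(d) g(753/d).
(σ * μ)(753) = 753

Divisors of 753: [1, 3, 251, 753]. For each d | 753:
  d = 1: σ(1) · μ(753/1) = 1 · 1 = 1
  d = 3: σ(3) · μ(753/3) = 4 · -1 = -4
  d = 251: σ(251) · μ(753/251) = 252 · -1 = -252
  d = 753: σ(753) · μ(753/753) = 1008 · 1 = 1008
Summing: (σ * μ)(753) = 1 + -4 + -252 + 1008 = 753.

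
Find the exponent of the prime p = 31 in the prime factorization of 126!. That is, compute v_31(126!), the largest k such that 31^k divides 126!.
v_31(126!) = 4

Legendre's formula: v_p(n!) = Σ_{k ≥ 1} ⌊n / p^k⌋. For p = 31, n = 126, the terms are:
  ⌊126/31^1⌋ = ⌊126/31⌋ = 4
(the next term ⌊126/31^2⌋ = 0, terminating the sum). Summing: v_31(126!) = 4 = 4.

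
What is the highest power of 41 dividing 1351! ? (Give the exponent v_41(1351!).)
v_41(1351!) = 32

Legendre's formula: v_p(n!) = Σ_{k ≥ 1} ⌊n / p^k⌋. For p = 41, n = 1351, the terms are:
  ⌊1351/41^1⌋ = ⌊1351/41⌋ = 32
(the next term ⌊1351/41^2⌋ = 0, terminating the sum). Summing: v_41(1351!) = 32 = 32.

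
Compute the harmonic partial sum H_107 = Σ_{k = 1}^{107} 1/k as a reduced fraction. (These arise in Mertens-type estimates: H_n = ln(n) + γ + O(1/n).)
H_107 = 81560682312293522125469128981858530591444536467/15521442759214556458772607587176753329489754560

Direct summation: H_107 = 1 + 1/2 + ... + 1/107. The least common denominator is lcm(1, ..., 107) = 77607213796072782293863037935883766647448772800; over this denominator the numerator is 77607213796072782293863037935883766647448772800 + 38803606898036391146931518967941883323724386400 + 25869071265357594097954345978627922215816257600 + 19401803449018195573465759483970941661862193200 + 15521442759214556458772607587176753329489754560 + 12934535632678797048977172989313961107908128800 + 11086744828010397470551862562269109521064110400 + 9700901724509097786732879741985470830931096600 + 8623023755119198032651448659542640738605419200 + 7760721379607278229386303793588376664744877280 + 7055201254188434753987548903262160604313524800 + 6467267816339398524488586494656980553954064400 + 5969785676620983253374079841221828203649905600 + 5543372414005198735275931281134554760532055200 + 5173814253071518819590869195725584443163251520 + 4850450862254548893366439870992735415465548300 + 4565130223298398958462531643287280391026398400 + 4311511877559599016325724329771320369302709600 + 4084590199793304331255949365046514034076251200 + 3880360689803639114693151896794188332372438640 + 3695581609336799156850620854089703173688036800 + 3527600627094217376993774451631080302156762400 + 3374226686785773143211436431994946375976033600 + 3233633908169699262244293247328490276977032200 + 3104288551842911291754521517435350665897950912 + 2984892838310491626687039920610914101824952800 + 2874341251706399344217149553180880246201806400 + 2771686207002599367637965640567277380266027600 + 2676110820554233872202173721927026436118923200 + 2586907126535759409795434597862792221581625760 + 2503458509550734912705259288254315053143508800 + 2425225431127274446683219935496367707732774150 + 2351733751396144917995849634420720201437841600 + 2282565111649199479231265821643640195513199200 + 2217348965602079494110372512453821904212822080 + 2155755938779799508162862164885660184651354800 + 2097492264758723845780082106375236936417534400 + 2042295099896652165627974682523257017038125600 + 1989928558873661084458026613740609401216635200 + 1940180344901819557346575948397094166186219320 + 1892858873074945909606415559411799186523140800 + 1847790804668399578425310427044851586844018400 + 1804818925490064704508442742694971317382529600 + 1763800313547108688496887225815540151078381200 + 1724604751023839606530289731908528147721083840 + 1687113343392886571605718215997473187988016800 + 1651217314810059197741766764593271630796782400 + 1616816954084849631122146623664245138488516100 + 1583820689715771067221694651752729931580587200 + 1552144275921455645877260758717675332948975456 + 1521710074432799652820843881095760130342132800 + 1492446419155245813343519960305457050912476400 + 1464287052756090231959679961054410691461297600 + 1437170625853199672108574776590440123100903200 + 1411040250837686950797509780652432120862704960 + 1385843103501299683818982820283638690133013800 + 1361530066597768110418649788348838011358750400 + 1338055410277116936101086860963513218059461600 + 1315376505018182750743441320947182485549979200 + 1293453563267879704897717298931396110790812880 + 1272249406492996431046935048129242076187684800 + 1251729254775367456352629644127157526571754400 + 1231860536445599718950206951363234391229345600 + 1212612715563637223341609967748183853866387075 + 1193957135324196650674815968244365640729981120 + 1175866875698072458997924817210360100718920800 + 1158316623821981825281537879640056218618638400 + 1141282555824599739615632910821820097756599600 + 1124742228928591047737145477331648791992011200 + 1108674482801039747055186256226910952106411040 + 1093059349240461722448775182195546009118996800 + 1077877969389899754081431082442830092325677400 + 1063112517754421675258397779943613241745873600 + 1048746132379361922890041053187618468208767200 + 1034762850614303763918173839145116888632650304 + 1021147549948326082813987341261628508519062800 + 1007885893455490679141078414751737229187646400 + 994964279436830542229013306870304700608317600 + 982369794886997244226114404251693248701883200 + 970090172450909778673287974198547083093109660 + 958113750568799781405716517726960082067268800 + 946429436537472954803207779705899593261570400 + 935026672241840750528470336576912851174081600 + 923895402334199789212655213522425793422009200 + 913026044659679791692506328657456078205279680 + 902409462745032352254221371347485658691264800 + 892036940184744624067391240642342145372974400 + 881900156773554344248443612907770075539190600 + 871991166248008789818685819504311984802795200 + 862302375511919803265144865954264073860541920 + 852826525231569036196297120174546886235700800 + 843556671696443285802859107998736593994008400 + 834486169850244970901753096084771684381169600 + 825608657405029598870883382296635815398391200 + 816918039958660866251189873009302806815250240 + 808408477042424815561073311832122569244258050 + 800074369031678167977969463256533676777822400 + 791910344857885533610847325876364965790293600 + 783911250465381639331949878140240067145947200 + 776072137960727822938630379358837666474487728 + 768388255406661210830327108276076897499492800 + 760855037216399826410421940547880065171066400 + 753468095107502740717116873163920064538337600 + 746223209577622906671759980152728525456238200 + 739116321867359831370124170817940634737607360 + 732143526378045115979839980527205345730648800 + 725301063514698899942645214354053893901390400 = 407803411561467610627345644909292652957222682335, so H_107 = 407803411561467610627345644909292652957222682335/77607213796072782293863037935883766647448772800; reducing by gcd(407803411561467610627345644909292652957222682335, 77607213796072782293863037935883766647448772800) = 5 gives 81560682312293522125469128981858530591444536467/15521442759214556458772607587176753329489754560 ≈ 5.25471. (The PNT-adjacent estimate ln(107) + γ ≈ 5.25004 matches within O(1/n).)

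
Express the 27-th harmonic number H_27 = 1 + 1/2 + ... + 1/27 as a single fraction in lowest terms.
H_27 = 312536252003/80313433200

Direct summation: H_27 = 1 + 1/2 + ... + 1/27. The least common denominator is lcm(1, ..., 27) = 80313433200; over this denominator the numerator is 80313433200 + 40156716600 + 26771144400 + 20078358300 + 16062686640 + 13385572200 + 11473347600 + 10039179150 + 8923714800 + 8031343320 + 7301221200 + 6692786100 + 6177956400 + 5736673800 + 5354228880 + 5019589575 + 4724319600 + 4461857400 + 4227022800 + 4015671660 + 3824449200 + 3650610600 + 3491888400 + 3346393050 + 3212537328 + 3088978200 + 2974571600 = 312536252003, so H_27 = 312536252003/80313433200 (already in lowest terms) ≈ 3.89146. (The PNT-adjacent estimate ln(27) + γ ≈ 3.87305 matches within O(1/n).)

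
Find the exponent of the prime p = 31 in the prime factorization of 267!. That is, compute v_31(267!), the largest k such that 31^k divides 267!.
v_31(267!) = 8

Legendre's formula: v_p(n!) = Σ_{k ≥ 1} ⌊n / p^k⌋. For p = 31, n = 267, the terms are:
  ⌊267/31^1⌋ = ⌊267/31⌋ = 8
(the next term ⌊267/31^2⌋ = 0, terminating the sum). Summing: v_31(267!) = 8 = 8.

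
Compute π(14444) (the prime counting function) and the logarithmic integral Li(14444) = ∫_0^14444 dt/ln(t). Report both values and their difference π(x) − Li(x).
π(14444) = 1693;  Li(14444) ≈ 1718.69;  π(x) − Li(x) ≈ -25.69.

Direct count of primes ≤ 14444 gives π(14444) = 1693. Numerical evaluation of the logarithmic integral gives Li(14444) ≈ 1718.69. The difference π(x) − Li(x) ≈ -25.69 is typically negative for small/moderate x (Li(x) overestimates), though Littlewood's theorem shows this sign changes infinitely often.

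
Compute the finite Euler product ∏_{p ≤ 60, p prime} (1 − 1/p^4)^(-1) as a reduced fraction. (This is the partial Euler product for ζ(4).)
∏ = 313771926178857385645450905033468281439563920601420761/289906031739275464495518328120881551769600000000000000

The primes p ≤ 60 are [2, 3, 5, 7, 11, 13, 17, 19, 23, 29, 31, 37, 41, 43, 47, 53, 59]. For each prime, (1 − 1/p^4)^(-1) = p^4 / (p^4 − 1). The product is (1 − 1/2^4)^(-1), (1 − 1/3^4)^(-1), (1 − 1/5^4)^(-1), (1 − 1/7^4)^(-1), (1 − 1/11^4)^(-1), (1 − 1/13^4)^(-1), (1 − 1/17^4)^(-1), (1 − 1/19^4)^(-1), (1 − 1/23^4)^(-1), (1 − 1/29^4)^(-1), (1 − 1/31^4)^(-1), (1 − 1/37^4)^(-1), (1 − 1/41^4)^(-1), (1 − 1/43^4)^(-1), (1 − 1/47^4)^(-1), (1 − 1/53^4)^(-1), (1 − 1/59^4)^(-1) = ∏ p^4 / (p^4 − 1) = 313771926178857385645450905033468281439563920601420761/289906031739275464495518328120881551769600000000000000.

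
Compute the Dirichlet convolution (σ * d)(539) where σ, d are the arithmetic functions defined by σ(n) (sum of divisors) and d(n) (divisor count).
(σ * d)(539) = 1064

Divisors of 539: [1, 7, 11, 49, 77, 539]. For each d | 539:
  d = 1: σ(1) · d(539/1) = 1 · 6 = 6
  d = 7: σ(7) · d(539/7) = 8 · 4 = 32
  d = 11: σ(11) · d(539/11) = 12 · 3 = 36
  d = 49: σ(49) · d(539/49) = 57 · 2 = 114
  d = 77: σ(77) · d(539/77) = 96 · 2 = 192
  d = 539: σ(539) · d(539/539) = 684 · 1 = 684
Summing: (σ * d)(539) = 6 + 32 + 36 + 114 + 192 + 684 = 1064.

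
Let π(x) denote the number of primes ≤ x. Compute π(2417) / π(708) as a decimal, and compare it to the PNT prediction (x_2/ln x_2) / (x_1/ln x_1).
π(2417)/π(708) = 359/126 ≈ 2.8492;  PNT prediction ≈ 2.8758.

π(708) = 126 and π(2417) = 359, so π(2417)/π(708) ≈ 2.8492. The PNT-predicted ratio is (2417/ln(2417)) / (708/ln(708)) ≈ 2.8758. The two agree to within a few percent, as expected.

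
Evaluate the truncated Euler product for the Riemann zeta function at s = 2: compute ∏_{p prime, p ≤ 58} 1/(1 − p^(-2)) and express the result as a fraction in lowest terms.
∏ = 35034630647548196605993834769/21373637931227167970033664000

The primes p ≤ 58 are [2, 3, 5, 7, 11, 13, 17, 19, 23, 29, 31, 37, 41, 43, 47, 53]. For each prime, (1 − 1/p^2)^(-1) = p^2 / (p^2 − 1). The product is (1 − 1/2^2)^(-1), (1 − 1/3^2)^(-1), (1 − 1/5^2)^(-1), (1 − 1/7^2)^(-1), (1 − 1/11^2)^(-1), (1 − 1/13^2)^(-1), (1 − 1/17^2)^(-1), (1 − 1/19^2)^(-1), (1 − 1/23^2)^(-1), (1 − 1/29^2)^(-1), (1 − 1/31^2)^(-1), (1 − 1/37^2)^(-1), (1 − 1/41^2)^(-1), (1 − 1/43^2)^(-1), (1 − 1/47^2)^(-1), (1 − 1/53^2)^(-1) = ∏ p^2 / (p^2 − 1) = 35034630647548196605993834769/21373637931227167970033664000.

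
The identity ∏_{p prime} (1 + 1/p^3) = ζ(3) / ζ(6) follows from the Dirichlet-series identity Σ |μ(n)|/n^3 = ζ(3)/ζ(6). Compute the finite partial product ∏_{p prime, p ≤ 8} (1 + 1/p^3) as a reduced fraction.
∏ = 1032/875

The primes p ≤ 8 are [2, 3, 5, 7]. For each, (1 + 1/p^3) = (p^3 + 1)/p^3. Multiplying these fractions over p ∈ [2, 3, 5, 7] gives 1032/875. (In the limit P → ∞ this tends to ζ(3)/ζ(6).)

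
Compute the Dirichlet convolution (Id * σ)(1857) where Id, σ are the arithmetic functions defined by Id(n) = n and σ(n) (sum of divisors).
(Id * σ)(1857) = 8673

Divisors of 1857: [1, 3, 619, 1857]. For each d | 1857:
  d = 1: Id(1) · σ(1857/1) = 1 · 2480 = 2480
  d = 3: Id(3) · σ(1857/3) = 3 · 620 = 1860
  d = 619: Id(619) · σ(1857/619) = 619 · 4 = 2476
  d = 1857: Id(1857) · σ(1857/1857) = 1857 · 1 = 1857
Summing: (Id * σ)(1857) = 2480 + 1860 + 2476 + 1857 = 8673.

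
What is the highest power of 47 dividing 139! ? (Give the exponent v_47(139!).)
v_47(139!) = 2

Legendre's formula: v_p(n!) = Σ_{k ≥ 1} ⌊n / p^k⌋. For p = 47, n = 139, the terms are:
  ⌊139/47^1⌋ = ⌊139/47⌋ = 2
(the next term ⌊139/47^2⌋ = 0, terminating the sum). Summing: v_47(139!) = 2 = 2.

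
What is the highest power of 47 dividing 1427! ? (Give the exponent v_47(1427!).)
v_47(1427!) = 30

Legendre's formula: v_p(n!) = Σ_{k ≥ 1} ⌊n / p^k⌋. For p = 47, n = 1427, the terms are:
  ⌊1427/47^1⌋ = ⌊1427/47⌋ = 30
(the next term ⌊1427/47^2⌋ = 0, terminating the sum). Summing: v_47(1427!) = 30 = 30.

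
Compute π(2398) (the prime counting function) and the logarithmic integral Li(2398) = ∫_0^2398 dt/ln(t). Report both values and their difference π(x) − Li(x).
π(2398) = 356;  Li(2398) ≈ 366.54;  π(x) − Li(x) ≈ -10.54.

Direct count of primes ≤ 2398 gives π(2398) = 356. Numerical evaluation of the logarithmic integral gives Li(2398) ≈ 366.54. The difference π(x) − Li(x) ≈ -10.54 is typically negative for small/moderate x (Li(x) overestimates), though Littlewood's theorem shows this sign changes infinitely often.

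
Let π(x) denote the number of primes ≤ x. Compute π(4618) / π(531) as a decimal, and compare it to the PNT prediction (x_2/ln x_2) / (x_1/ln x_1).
π(4618)/π(531) = 623/99 ≈ 6.2929;  PNT prediction ≈ 6.4674.

π(531) = 99 and π(4618) = 623, so π(4618)/π(531) ≈ 6.2929. The PNT-predicted ratio is (4618/ln(4618)) / (531/ln(531)) ≈ 6.4674. The two agree to within a few percent, as expected.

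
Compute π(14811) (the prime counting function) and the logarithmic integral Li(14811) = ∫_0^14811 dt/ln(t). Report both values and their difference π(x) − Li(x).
π(14811) = 1734;  Li(14811) ≈ 1756.96;  π(x) − Li(x) ≈ -22.96.

Direct count of primes ≤ 14811 gives π(14811) = 1734. Numerical evaluation of the logarithmic integral gives Li(14811) ≈ 1756.96. The difference π(x) − Li(x) ≈ -22.96 is typically negative for small/moderate x (Li(x) overestimates), though Littlewood's theorem shows this sign changes infinitely often.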